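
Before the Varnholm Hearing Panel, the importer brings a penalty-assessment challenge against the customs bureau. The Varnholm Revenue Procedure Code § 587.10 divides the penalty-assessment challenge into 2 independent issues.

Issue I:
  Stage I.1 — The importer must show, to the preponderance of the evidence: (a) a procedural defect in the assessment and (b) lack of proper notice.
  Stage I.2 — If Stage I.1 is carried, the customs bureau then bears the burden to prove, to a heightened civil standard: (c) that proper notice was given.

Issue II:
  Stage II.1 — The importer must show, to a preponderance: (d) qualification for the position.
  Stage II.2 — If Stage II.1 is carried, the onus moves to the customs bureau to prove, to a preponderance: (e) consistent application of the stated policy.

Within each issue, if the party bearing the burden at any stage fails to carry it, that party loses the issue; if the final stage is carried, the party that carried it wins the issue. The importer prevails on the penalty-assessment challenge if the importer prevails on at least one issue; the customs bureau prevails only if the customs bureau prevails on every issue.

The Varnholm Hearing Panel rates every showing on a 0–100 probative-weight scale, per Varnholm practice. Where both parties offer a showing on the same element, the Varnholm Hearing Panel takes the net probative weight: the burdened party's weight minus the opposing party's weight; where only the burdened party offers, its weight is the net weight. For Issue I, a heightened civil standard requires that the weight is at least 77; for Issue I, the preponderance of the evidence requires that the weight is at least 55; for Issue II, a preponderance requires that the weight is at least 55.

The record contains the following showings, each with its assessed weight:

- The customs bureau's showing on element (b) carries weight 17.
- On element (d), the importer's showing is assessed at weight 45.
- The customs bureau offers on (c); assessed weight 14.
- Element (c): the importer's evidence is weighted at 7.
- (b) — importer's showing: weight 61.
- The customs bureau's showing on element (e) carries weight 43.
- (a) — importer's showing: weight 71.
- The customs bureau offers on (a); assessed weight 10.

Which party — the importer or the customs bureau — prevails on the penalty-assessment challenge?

customs bureau

— Issue I —
At Stage I.1 the importer must meet the preponderance of the evidence (weight is at least 55): on (a) the weight is 71 less the opposing 10 gives net 61, ≥ 55, so (a) meets the standard; on (b) the weight is 61 less the opposing 17 gives net 44, < 55, so (b) does not meet the standard.
  Not every element is met, so the importer fails to carry Stage I.1.
The customs bureau prevails on this issue.
— Issue II —
Stage II.1 — burden on importer; standard: a preponderance (weight is at least 55).
    (d): 45 < 55 [not met]
  Not every element is met, so the importer fails to carry Stage II.1.
So the customs bureau prevails on this issue.
Per-issue: Issue I → customs bureau; Issue II → customs bureau. The importer must prevail on at least one issue; overall, the customs bureau prevails.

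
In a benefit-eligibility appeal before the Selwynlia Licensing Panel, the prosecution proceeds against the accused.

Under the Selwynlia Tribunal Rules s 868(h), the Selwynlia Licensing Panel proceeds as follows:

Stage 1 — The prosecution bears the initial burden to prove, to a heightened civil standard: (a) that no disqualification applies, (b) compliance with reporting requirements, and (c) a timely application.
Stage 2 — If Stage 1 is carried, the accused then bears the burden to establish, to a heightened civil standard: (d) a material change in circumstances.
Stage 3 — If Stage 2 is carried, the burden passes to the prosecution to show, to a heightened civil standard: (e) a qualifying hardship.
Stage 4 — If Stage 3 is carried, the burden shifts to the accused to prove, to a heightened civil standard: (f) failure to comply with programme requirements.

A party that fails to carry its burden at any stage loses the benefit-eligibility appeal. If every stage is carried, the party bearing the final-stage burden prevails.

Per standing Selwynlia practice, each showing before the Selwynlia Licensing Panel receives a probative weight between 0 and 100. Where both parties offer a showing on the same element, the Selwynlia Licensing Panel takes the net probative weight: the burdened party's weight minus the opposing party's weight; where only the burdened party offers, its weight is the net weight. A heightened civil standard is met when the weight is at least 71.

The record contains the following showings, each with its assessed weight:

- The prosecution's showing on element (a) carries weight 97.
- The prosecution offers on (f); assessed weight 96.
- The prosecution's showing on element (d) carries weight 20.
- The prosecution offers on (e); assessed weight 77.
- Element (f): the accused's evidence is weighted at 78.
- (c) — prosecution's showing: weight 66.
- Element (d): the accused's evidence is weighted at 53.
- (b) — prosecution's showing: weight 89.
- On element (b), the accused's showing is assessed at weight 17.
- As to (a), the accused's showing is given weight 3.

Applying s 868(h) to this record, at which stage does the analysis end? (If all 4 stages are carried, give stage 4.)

Stage 1 — burden on prosecution; standard: a heightened civil standard (weight is at least 71).
    (a): 97 − 3 = 94 ≥ 71 [met]
    (b): 89 − 17 = 72 ≥ 71 [met]
    (c): 66 < 71 [not met]
  Not every element is met, so the prosecution fails to carry Stage 1.
The accused prevails.

stage 1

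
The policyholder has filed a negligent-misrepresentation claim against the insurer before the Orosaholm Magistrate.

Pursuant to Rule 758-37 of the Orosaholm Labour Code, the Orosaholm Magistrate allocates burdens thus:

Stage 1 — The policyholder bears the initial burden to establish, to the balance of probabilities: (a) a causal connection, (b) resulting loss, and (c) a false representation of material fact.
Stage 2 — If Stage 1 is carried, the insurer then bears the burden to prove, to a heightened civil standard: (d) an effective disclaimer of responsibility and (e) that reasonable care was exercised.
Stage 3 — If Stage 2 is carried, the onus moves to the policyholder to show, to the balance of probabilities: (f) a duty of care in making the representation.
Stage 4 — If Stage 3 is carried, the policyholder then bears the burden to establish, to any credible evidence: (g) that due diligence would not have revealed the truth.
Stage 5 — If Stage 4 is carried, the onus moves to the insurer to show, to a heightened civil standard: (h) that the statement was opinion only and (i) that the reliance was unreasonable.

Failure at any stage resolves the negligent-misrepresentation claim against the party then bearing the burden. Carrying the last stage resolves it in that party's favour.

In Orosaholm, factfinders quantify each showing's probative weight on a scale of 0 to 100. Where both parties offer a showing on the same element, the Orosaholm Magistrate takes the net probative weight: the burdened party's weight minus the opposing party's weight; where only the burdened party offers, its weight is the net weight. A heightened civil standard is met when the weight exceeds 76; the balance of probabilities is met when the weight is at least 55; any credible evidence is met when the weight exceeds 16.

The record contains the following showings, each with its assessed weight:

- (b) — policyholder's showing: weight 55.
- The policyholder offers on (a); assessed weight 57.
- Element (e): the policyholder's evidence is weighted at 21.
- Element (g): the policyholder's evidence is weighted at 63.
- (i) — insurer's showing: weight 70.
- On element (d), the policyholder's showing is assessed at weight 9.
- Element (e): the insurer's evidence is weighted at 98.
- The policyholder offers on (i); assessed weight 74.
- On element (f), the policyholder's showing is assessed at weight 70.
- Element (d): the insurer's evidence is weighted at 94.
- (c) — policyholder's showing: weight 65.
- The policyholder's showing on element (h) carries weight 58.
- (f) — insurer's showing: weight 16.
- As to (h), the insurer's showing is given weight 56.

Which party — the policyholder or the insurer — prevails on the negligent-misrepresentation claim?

insurer

Stage 1 — burden on policyholder; standard: the balance of probabilities (weight is at least 55).
    (a): 57 ≥ 55 [met]
    (b): 55 ≥ 55 [met]
    (c): 65 ≥ 55 [met]
  Stage 1 is satisfied; the onus moves to the insurer.
Stage 2 — burden on insurer; standard: a heightened civil standard (weight exceeds 76).
    (d): 94 − 9 = 85 > 76 [met]
    (e): 98 − 21 = 77 > 76 [met]
  Stage 2 carried; the burden shifts to the policyholder.
Stage 3 — burden on policyholder; standard: the balance of probabilities (weight is at least 55).
    (f): 70 − 16 = 54 < 55 [not met]
  Stage 3 not carried; the policyholder fails its burden.
The analysis ends at Stage 3; the insurer prevails.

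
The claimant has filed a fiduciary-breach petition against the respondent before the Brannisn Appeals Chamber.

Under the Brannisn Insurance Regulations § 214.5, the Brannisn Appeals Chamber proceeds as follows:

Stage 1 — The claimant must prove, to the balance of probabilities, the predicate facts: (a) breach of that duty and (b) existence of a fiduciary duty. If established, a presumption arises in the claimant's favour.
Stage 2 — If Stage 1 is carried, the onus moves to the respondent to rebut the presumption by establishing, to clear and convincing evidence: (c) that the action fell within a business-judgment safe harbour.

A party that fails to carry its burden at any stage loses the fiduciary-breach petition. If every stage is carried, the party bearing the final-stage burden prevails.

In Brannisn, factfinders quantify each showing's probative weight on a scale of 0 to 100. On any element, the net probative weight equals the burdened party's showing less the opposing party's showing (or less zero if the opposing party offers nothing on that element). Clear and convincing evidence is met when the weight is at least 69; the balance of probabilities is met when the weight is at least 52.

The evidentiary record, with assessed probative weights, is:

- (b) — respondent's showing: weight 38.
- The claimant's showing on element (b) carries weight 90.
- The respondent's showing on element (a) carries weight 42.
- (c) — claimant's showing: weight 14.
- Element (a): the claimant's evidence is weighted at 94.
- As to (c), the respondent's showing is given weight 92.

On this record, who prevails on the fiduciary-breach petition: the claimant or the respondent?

At Stage 1 the claimant must meet the balance of probabilities (weight is at least 52): on (a) the weight is 94 less the opposing 42 gives net 52, which does reach 52, so (a) meets the standard; on (b) the weight is 90 less the opposing 38 gives net 52, ≥ 52, so (b) meets the standard.
  The claimant carries Stage 1; the respondent now bears the burden.
At Stage 2 the respondent must meet clear and convincing evidence (weight is at least 69): on (c) the weight is 92 less the opposing 14 gives net 78, ≥ 69, so (c) meets the standard.
  All elements met at the final stage.
Every stage carried; the respondent prevails.

respondent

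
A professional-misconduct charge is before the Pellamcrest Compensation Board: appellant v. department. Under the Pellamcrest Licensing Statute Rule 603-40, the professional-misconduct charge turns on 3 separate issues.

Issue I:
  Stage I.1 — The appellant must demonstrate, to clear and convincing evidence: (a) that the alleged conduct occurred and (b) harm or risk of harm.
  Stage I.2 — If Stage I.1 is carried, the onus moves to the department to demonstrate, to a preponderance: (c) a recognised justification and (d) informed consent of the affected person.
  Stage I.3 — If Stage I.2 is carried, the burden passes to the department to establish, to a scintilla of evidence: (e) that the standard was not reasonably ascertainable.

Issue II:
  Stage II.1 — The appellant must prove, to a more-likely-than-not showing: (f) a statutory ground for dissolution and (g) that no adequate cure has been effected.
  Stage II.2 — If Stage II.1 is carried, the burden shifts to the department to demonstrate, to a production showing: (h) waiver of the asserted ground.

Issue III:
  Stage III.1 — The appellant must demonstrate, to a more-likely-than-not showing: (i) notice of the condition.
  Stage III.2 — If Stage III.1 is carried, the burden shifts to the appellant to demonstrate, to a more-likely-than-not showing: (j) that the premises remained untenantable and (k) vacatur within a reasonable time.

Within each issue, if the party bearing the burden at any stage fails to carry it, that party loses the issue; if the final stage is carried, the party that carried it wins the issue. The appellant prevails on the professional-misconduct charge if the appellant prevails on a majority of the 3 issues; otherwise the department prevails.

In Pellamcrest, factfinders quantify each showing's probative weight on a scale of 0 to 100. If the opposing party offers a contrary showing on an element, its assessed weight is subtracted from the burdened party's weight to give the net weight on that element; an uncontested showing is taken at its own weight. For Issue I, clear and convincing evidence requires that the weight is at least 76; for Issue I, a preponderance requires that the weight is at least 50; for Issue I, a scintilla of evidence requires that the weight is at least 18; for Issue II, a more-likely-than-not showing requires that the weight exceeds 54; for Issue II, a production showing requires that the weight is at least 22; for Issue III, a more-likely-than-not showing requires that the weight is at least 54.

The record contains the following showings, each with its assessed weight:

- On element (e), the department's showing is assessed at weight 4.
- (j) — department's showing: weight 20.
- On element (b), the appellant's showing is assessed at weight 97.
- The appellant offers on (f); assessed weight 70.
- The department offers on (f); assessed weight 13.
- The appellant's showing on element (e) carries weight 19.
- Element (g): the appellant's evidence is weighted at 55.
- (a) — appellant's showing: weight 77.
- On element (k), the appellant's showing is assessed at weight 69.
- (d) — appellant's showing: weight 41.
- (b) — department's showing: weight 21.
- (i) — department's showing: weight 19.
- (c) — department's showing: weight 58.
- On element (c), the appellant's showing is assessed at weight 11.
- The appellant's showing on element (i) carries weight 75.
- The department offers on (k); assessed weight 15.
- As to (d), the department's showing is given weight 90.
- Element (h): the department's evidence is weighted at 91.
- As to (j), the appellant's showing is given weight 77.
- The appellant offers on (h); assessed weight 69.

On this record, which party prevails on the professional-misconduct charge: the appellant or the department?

appellant

— Issue I —
Stage I.1 — burden on appellant; standard: clear and convincing evidence (weight is at least 76).
    (a): 77 ≥ 76 [met]
    (b): 97 − 21 = 76 ≥ 76 [met]
  Stage I.1 is satisfied; the onus moves to the department.
Stage I.2 — burden on department; standard: a preponderance (weight is at least 50).
    (c): 58 − 11 = 47 < 50 [not met]
    (d): 90 − 41 = 49 < 50 [not met]
  The department does not carry Stage I.2.
The appellant prevails on this issue.
— Issue II —
Stage II.1 — burden on appellant; standard: a more-likely-than-not showing (weight exceeds 54).
    (f): 70 − 13 = 57 > 54 [met]
    (g): 55 > 54 [met]
  Stage II.1 is satisfied; the onus moves to the department.
Stage II.2 — burden on department; standard: a production showing (weight is at least 22).
    (h): 91 − 69 = 22 ≥ 22 [met]
  Stage II.2 carried; the final stage is satisfied.
All stages carried — the department prevails on this issue.
— Issue III —
At Stage III.1 the appellant must meet a more-likely-than-not showing (weight is at least 54): on (i) the weight is 75 less the opposing 19 gives net 56, which does reach 54, so (i) meets the standard.
  All elements met. The appellant retains the burden for Stage III.2.
At Stage III.2 the appellant must meet a more-likely-than-not showing (weight is at least 54): on (j) the weight is 77 less the opposing 20 gives net 57, which does reach 54, so (j) meets the standard; on (k) the weight is 69 less the opposing 15 gives net 54, which does reach 54, so (k) meets the standard.
  The appellant carries the last stage.
Every stage carried; the appellant prevails on this issue.
Per-issue: Issue I → appellant; Issue II → department; Issue III → appellant. The appellant must prevail on a majority of issues; overall, the appellant prevails.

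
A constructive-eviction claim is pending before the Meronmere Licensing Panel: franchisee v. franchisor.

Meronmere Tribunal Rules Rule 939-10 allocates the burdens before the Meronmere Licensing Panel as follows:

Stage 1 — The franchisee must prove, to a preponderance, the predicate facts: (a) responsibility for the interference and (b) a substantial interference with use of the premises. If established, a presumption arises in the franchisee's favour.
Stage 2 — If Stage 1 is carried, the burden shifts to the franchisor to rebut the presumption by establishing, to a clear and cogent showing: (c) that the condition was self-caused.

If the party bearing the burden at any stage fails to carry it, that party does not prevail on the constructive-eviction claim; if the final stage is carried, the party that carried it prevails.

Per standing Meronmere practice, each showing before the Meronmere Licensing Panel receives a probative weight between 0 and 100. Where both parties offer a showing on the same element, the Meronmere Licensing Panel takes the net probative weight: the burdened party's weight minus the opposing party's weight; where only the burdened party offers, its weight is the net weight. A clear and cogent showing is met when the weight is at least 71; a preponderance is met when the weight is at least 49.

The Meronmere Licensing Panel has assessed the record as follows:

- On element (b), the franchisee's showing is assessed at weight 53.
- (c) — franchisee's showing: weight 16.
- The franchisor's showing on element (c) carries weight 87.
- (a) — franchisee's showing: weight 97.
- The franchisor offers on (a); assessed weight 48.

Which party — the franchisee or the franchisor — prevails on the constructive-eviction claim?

Stage 1 — burden on franchisee; standard: a preponderance (weight is at least 49).
    (a): 97 − 48 = 49 ≥ 49 [met]
    (b): 53 ≥ 49 [met]
  The franchisee carries Stage 1; the franchisor now bears the burden.
Stage 2 — burden on franchisor; standard: a clear and cogent showing (weight is at least 71).
    (c): 87 − 16 = 71 ≥ 71 [met]
  All elements met at the final stage.
Every stage carried; the franchisor prevails.

franchisor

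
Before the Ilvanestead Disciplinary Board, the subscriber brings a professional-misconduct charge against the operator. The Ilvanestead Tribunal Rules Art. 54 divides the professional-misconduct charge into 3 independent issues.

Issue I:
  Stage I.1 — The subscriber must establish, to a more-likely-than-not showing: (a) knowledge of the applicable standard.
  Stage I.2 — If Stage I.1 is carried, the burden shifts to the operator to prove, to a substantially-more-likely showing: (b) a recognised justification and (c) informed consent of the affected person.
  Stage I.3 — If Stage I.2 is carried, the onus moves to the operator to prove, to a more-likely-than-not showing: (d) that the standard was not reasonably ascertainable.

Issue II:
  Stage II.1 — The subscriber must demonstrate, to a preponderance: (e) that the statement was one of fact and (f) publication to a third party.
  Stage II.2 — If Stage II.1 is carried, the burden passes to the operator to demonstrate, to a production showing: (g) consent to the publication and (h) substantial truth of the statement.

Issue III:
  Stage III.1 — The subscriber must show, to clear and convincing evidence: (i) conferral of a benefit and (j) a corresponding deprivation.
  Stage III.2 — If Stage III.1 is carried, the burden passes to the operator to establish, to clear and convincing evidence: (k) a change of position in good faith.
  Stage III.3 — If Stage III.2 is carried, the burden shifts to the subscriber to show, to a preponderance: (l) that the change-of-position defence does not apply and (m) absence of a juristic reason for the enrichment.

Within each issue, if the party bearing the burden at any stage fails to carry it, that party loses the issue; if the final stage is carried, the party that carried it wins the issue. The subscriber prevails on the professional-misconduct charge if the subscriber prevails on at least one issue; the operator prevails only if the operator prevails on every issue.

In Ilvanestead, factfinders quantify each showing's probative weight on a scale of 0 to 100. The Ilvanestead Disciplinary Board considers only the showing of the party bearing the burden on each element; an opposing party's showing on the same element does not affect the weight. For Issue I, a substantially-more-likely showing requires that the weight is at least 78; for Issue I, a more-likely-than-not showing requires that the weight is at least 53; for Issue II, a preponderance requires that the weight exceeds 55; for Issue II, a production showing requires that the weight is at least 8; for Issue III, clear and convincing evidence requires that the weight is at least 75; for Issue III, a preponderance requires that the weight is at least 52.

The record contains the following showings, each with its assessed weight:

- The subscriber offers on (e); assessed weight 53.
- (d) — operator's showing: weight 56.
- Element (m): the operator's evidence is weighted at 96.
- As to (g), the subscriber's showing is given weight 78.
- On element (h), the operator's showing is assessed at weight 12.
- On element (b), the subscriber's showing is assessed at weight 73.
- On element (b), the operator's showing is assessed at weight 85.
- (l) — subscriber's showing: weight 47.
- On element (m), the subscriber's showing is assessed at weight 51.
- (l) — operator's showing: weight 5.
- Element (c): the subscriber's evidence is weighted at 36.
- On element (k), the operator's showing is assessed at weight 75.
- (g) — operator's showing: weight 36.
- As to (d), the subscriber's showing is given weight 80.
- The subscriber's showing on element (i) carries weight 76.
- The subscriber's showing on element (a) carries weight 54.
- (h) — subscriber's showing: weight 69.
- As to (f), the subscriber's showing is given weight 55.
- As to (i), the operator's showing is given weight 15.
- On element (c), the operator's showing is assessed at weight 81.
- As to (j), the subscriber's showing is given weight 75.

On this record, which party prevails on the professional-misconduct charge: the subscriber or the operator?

— Issue I —
Stage I.1 (subscriber, a more-likely-than-not showing, weight is at least 53): (a) 54 ≥ 53 — meets.
  The subscriber carries Stage I.1; the operator now bears the burden.
Stage I.2 (operator, a substantially-more-likely showing, weight is at least 78): (b) 85 (subscriber's 73 disregarded) ≥ 78 — meets; (c) 81 (subscriber's 36 disregarded) ≥ 78 — meets.
  Stage I.2 carried; the burden remains with the operator.
Stage I.3 (operator, a more-likely-than-not showing, weight is at least 53): (d) 56 (subscriber's 80 disregarded) ≥ 53 — meets.
  The operator carries the last stage.
Every stage carried; the operator prevails on this issue.
— Issue II —
At Stage II.1 the subscriber must meet a preponderance (weight exceeds 55): on (e) the weight is 53, ≤ 55, so (e) does not meet the standard; on (f) the weight is 55, ≤ 55, so (f) does not meet the standard.
  The subscriber does not carry Stage II.1.
The analysis ends at Stage II.1; the operator prevails on this issue.
— Issue III —
Stage III.1 — burden on subscriber; standard: clear and convincing evidence (weight is at least 75).
    (i): 76 (operator's 15 disregarded) ≥ 75 [met]
    (j): 75 ≥ 75 [met]
  The subscriber carries Stage III.1; the operator now bears the burden.
Stage III.2 — burden on operator; standard: clear and convincing evidence (weight is at least 75).
    (k): 75 ≥ 75 [met]
  Stage III.2 is satisfied; the onus moves to the subscriber.
Stage III.3 — burden on subscriber; standard: a preponderance (weight is at least 52).
    (l): 47 (operator's 5 disregarded) < 52 [not met]
    (m): 51 (operator's 96 disregarded) < 52 [not met]
  Stage III.3 not carried; the subscriber fails its burden.
The operator prevails on this issue.
Per-issue: Issue I → operator; Issue II → operator; Issue III → operator. The subscriber must prevail on at least one issue; overall, the operator prevails.

operator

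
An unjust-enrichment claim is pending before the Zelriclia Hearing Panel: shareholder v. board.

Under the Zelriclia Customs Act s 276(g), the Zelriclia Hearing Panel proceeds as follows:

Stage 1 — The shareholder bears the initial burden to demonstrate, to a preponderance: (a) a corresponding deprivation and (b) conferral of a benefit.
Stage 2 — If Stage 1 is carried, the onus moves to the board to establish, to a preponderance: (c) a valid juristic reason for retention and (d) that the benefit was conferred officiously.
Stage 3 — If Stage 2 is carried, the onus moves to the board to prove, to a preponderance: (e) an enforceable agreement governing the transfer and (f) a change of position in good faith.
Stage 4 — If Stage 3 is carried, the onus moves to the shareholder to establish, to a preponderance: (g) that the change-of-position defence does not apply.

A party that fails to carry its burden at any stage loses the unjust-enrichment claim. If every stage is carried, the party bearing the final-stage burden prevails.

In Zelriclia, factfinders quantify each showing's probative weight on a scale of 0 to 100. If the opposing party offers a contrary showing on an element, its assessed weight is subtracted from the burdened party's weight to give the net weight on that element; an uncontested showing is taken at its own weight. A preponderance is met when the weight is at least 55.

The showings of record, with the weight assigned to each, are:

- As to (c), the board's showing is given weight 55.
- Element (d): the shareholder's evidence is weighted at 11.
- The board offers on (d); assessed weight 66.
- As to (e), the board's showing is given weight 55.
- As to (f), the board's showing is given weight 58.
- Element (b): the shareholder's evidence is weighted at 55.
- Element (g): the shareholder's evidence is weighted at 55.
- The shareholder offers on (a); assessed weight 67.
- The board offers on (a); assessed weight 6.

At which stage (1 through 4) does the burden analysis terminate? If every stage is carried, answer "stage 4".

At Stage 1 the shareholder must meet a preponderance (weight is at least 55): on (a) the weight is 67 less the opposing 6 gives net 61, which does reach 55, so (a) meets the standard; on (b) the weight is 55, which does reach 55, so (b) meets the standard.
  Stage 1 is satisfied; the onus moves to the board.
At Stage 2 the board must meet a preponderance (weight is at least 55): on (c) the weight is 55, which does reach 55, so (c) meets the standard; on (d) the weight is 66 less the opposing 11 gives net 55, ≥ 55, so (d) meets the standard.
  Stage 2 carried; the burden remains with the board.
At Stage 3 the board must meet a preponderance (weight is at least 55): on (e) the weight is 55, ≥ 55, so (e) meets the standard; on (f) the weight is 58, ≥ 55, so (f) meets the standard.
  The board carries Stage 3; the shareholder now bears the burden.
At Stage 4 the shareholder must meet a preponderance (weight is at least 55): on (g) the weight is 55, which does reach 55, so (g) meets the standard.
  Stage 4 carried; the final stage is satisfied.
All stages carried — the shareholder prevails.

stage 4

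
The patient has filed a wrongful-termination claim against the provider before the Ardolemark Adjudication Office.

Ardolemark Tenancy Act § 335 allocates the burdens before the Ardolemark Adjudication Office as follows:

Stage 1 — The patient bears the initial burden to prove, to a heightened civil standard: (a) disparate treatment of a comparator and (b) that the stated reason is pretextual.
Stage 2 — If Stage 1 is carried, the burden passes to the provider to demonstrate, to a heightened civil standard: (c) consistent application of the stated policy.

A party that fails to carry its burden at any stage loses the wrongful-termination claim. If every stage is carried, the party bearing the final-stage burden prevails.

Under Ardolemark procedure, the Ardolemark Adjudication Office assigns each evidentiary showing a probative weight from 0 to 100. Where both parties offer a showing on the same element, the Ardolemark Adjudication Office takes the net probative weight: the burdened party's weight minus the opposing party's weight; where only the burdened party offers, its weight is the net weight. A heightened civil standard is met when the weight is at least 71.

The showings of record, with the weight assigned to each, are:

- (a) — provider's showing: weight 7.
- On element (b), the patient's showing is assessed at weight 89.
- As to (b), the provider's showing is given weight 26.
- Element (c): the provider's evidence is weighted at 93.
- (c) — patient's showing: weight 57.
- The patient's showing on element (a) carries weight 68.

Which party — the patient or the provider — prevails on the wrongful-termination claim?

provider

Stage 1 — burden on patient; standard: a heightened civil standard (weight is at least 71).
    (a): 68 − 7 = 61 < 71 [not met]
    (b): 89 − 26 = 63 < 71 [not met]
  The patient does not carry Stage 1.
The provider prevails.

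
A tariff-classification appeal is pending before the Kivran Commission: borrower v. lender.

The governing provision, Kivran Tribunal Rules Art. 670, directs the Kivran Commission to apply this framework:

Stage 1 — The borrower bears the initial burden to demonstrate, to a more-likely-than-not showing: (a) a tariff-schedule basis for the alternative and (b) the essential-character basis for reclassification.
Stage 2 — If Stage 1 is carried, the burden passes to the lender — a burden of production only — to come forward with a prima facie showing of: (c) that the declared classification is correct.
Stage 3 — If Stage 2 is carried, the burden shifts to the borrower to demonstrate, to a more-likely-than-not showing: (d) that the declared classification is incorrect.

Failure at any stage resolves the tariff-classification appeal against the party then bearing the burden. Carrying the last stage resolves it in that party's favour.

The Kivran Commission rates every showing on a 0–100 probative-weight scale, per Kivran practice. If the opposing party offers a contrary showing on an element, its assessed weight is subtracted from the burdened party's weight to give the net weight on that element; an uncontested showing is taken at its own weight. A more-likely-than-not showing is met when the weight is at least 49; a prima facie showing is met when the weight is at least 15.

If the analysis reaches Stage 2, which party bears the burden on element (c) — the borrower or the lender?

lender

Stage 2's rule assigns the burden to the lender (to a prima facie showing).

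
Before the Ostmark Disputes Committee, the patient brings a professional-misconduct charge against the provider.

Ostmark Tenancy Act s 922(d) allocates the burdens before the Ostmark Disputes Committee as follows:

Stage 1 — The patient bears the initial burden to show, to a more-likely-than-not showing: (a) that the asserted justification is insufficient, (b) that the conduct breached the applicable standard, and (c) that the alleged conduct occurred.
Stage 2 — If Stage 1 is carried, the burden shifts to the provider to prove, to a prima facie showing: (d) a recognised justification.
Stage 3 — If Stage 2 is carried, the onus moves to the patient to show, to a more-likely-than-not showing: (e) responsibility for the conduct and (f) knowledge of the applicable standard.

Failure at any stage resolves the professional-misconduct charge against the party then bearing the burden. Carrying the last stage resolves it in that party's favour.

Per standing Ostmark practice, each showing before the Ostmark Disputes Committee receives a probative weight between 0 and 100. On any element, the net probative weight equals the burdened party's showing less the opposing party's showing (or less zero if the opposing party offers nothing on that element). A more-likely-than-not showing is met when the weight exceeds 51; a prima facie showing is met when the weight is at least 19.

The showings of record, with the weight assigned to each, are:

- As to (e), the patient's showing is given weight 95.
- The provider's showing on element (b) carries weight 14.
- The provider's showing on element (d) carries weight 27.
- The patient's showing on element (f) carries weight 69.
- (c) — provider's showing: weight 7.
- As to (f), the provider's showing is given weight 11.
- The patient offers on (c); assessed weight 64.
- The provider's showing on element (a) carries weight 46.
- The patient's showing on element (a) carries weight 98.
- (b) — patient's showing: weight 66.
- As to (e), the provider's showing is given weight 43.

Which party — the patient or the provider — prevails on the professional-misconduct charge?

Stage 1 (patient, a more-likely-than-not showing, weight exceeds 51): (a) net 98−46=52 > 51 — meets; (b) net 66−14=52 > 51 — meets; (c) net 64−7=57 > 51 — meets.
  The patient carries Stage 1; the provider now bears the burden.
Stage 2 (provider, a prima facie showing, weight is at least 19): (d) 27 ≥ 19 — meets.
  The provider carries Stage 2; the patient now bears the burden.
Stage 3 (patient, a more-likely-than-not showing, weight exceeds 51): (e) net 95−43=52 > 51 — meets; (f) net 69−11=58 > 51 — meets.
  The patient carries the last stage.
Every stage carried; the patient prevails.

patient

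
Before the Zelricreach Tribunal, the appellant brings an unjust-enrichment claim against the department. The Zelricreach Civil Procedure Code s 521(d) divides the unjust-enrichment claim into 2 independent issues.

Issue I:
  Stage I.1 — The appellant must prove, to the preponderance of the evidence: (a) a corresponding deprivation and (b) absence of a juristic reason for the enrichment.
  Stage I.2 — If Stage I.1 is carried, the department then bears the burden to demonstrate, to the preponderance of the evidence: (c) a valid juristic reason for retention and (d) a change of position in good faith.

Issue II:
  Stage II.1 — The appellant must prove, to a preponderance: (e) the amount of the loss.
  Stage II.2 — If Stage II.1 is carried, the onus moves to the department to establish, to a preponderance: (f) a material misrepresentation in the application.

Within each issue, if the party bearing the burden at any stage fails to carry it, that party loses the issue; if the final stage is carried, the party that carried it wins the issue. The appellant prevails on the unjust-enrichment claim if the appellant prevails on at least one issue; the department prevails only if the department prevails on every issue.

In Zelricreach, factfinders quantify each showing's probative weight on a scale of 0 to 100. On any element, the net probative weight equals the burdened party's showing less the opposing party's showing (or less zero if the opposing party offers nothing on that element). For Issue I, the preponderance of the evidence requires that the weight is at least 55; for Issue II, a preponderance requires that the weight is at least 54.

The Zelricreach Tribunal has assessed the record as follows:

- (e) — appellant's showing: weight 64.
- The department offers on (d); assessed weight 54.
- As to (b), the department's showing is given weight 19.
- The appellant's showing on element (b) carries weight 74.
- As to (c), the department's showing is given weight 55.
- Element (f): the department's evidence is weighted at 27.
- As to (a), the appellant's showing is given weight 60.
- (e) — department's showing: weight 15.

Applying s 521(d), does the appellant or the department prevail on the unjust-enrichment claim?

— Issue I —
Stage I.1 (appellant, the preponderance of the evidence, weight is at least 55): (a) 60 ≥ 55 — meets; (b) net 74−19=55 ≥ 55 — meets.
  The appellant carries Stage I.1; the department now bears the burden.
Stage I.2 (department, the preponderance of the evidence, weight is at least 55): (c) 55 ≥ 55 — meets; (d) 54 < 55 — fails.
  Not every element is met, so the department fails to carry Stage I.2.
The analysis ends at Stage I.2; the appellant prevails on this issue.
— Issue II —
Stage II.1 — burden on appellant; standard: a preponderance (weight is at least 54).
    (e): 64 − 15 = 49 < 54 [not met]
  Not every element is met, so the appellant fails to carry Stage II.1.
The analysis ends at Stage II.1; the department prevails on this issue.
Per-issue: Issue I → appellant; Issue II → department. The appellant must prevail on at least one issue; overall, the appellant prevails.

appellant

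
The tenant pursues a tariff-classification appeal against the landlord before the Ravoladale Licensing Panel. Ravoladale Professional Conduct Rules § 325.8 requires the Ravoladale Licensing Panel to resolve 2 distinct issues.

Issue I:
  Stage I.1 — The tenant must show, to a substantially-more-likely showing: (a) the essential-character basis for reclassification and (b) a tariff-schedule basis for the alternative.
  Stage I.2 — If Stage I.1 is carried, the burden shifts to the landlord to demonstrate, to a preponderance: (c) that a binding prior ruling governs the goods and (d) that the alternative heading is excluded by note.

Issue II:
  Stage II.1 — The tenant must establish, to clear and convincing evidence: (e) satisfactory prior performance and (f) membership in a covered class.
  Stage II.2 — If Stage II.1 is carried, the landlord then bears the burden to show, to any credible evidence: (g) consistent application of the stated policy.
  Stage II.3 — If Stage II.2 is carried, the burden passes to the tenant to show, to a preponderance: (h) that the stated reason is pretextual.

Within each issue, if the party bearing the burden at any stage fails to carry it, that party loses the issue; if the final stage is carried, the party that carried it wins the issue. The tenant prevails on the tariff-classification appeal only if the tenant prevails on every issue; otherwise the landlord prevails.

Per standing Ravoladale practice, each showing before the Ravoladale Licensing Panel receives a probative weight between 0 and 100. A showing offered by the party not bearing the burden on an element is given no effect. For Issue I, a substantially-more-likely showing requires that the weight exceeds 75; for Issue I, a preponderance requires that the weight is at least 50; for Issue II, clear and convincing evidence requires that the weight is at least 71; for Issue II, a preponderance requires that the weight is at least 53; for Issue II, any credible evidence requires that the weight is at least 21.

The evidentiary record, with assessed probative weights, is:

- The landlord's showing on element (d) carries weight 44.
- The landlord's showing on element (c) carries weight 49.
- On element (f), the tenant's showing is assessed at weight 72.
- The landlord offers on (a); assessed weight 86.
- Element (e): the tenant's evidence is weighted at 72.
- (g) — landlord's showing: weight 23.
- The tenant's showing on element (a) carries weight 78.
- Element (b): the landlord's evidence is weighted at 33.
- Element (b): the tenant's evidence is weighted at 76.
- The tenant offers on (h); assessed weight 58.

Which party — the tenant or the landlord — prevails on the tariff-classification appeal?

— Issue I —
At Stage I.1 the tenant must meet a substantially-more-likely showing (weight exceeds 75): on (a) the weight is 78 (the landlord's 86 is given no effect), > 75, so (a) meets the standard; on (b) the weight is 76 (the landlord's 33 is given no effect), > 75, so (b) meets the standard.
  The tenant carries Stage I.1; the landlord now bears the burden.
At Stage I.2 the landlord must meet a preponderance (weight is at least 50): on (c) the weight is 49, which does not reach 50, so (c) does not meet the standard; on (d) the weight is 44, < 50, so (d) does not meet the standard.
  Not every element is met, so the landlord fails to carry Stage I.2.
The tenant prevails on this issue.
— Issue II —
At Stage II.1 the tenant must meet clear and convincing evidence (weight is at least 71): on (e) the weight is 72, which does reach 71, so (e) meets the standard; on (f) the weight is 72, ≥ 71, so (f) meets the standard.
  Stage II.1 is satisfied; the onus moves to the landlord.
At Stage II.2 the landlord must meet any credible evidence (weight is at least 21): on (g) the weight is 23, ≥ 21, so (g) meets the standard.
  Stage II.2 is satisfied; the onus moves to the tenant.
At Stage II.3 the tenant must meet a preponderance (weight is at least 53): on (h) the weight is 58, ≥ 53, so (h) meets the standard.
  Stage II.3 carried; the final stage is satisfied.
With every stage satisfied, the tenant prevails on this issue.
Per-issue: Issue I → tenant; Issue II → tenant. The tenant must prevail on every issue; overall, the tenant prevails.

tenant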